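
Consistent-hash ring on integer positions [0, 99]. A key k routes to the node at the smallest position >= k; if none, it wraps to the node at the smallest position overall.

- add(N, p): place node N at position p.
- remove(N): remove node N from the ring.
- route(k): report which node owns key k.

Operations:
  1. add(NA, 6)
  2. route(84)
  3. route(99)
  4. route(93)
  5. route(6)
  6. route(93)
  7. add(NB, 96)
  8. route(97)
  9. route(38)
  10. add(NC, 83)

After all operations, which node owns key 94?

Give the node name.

Answer: NB

Derivation:
Op 1: add NA@6 -> ring=[6:NA]
Op 2: route key 84: none >= 84, wrap to smallest pos 6 -> NA
Op 3: route key 99: none >= 99, wrap to smallest pos 6 -> NA
Op 4: route key 93: none >= 93, wrap to smallest pos 6 -> NA
Op 5: route key 6: smallest pos >= 6 is 6 -> NA
Op 6: route key 93: none >= 93, wrap to smallest pos 6 -> NA
Op 7: add NB@96 -> ring=[6:NA,96:NB]
Op 8: route key 97: none >= 97, wrap to smallest pos 6 -> NA
Op 9: route key 38: smallest pos >= 38 is 96 -> NB
Op 10: add NC@83 -> ring=[6:NA,83:NC,96:NB]
Final route key 94: smallest pos >= 94 is 96 -> NB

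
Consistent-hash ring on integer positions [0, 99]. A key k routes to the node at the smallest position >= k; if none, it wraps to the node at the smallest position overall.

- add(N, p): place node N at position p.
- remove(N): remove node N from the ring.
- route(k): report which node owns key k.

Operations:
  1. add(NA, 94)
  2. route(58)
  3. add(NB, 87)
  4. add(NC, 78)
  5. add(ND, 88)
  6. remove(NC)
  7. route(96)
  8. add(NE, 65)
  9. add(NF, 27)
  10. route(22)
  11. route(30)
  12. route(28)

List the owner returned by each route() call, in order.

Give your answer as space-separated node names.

Op 1: add NA@94 -> ring=[94:NA]
Op 2: route key 58: smallest pos >= 58 is 94 -> NA
Op 3: add NB@87 -> ring=[87:NB,94:NA]
Op 4: add NC@78 -> ring=[78:NC,87:NB,94:NA]
Op 5: add ND@88 -> ring=[78:NC,87:NB,88:ND,94:NA]
Op 6: remove NC -> ring=[87:NB,88:ND,94:NA]
Op 7: route key 96: none >= 96, wrap to smallest pos 87 -> NB
Op 8: add NE@65 -> ring=[65:NE,87:NB,88:ND,94:NA]
Op 9: add NF@27 -> ring=[27:NF,65:NE,87:NB,88:ND,94:NA]
Op 10: route key 22: smallest pos >= 22 is 27 -> NF
Op 11: route key 30: smallest pos >= 30 is 65 -> NE
Op 12: route key 28: smallest pos >= 28 is 65 -> NE

Answer: NA NB NF NE NE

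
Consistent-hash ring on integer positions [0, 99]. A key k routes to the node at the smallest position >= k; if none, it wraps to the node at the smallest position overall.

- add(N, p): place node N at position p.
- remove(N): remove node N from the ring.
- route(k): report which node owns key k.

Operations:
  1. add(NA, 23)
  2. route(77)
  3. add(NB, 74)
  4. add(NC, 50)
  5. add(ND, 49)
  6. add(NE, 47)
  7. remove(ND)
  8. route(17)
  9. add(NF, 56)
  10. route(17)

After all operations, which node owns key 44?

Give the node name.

Op 1: add NA@23 -> ring=[23:NA]
Op 2: route key 77: none >= 77, wrap to smallest pos 23 -> NA
Op 3: add NB@74 -> ring=[23:NA,74:NB]
Op 4: add NC@50 -> ring=[23:NA,50:NC,74:NB]
Op 5: add ND@49 -> ring=[23:NA,49:ND,50:NC,74:NB]
Op 6: add NE@47 -> ring=[23:NA,47:NE,49:ND,50:NC,74:NB]
Op 7: remove ND -> ring=[23:NA,47:NE,50:NC,74:NB]
Op 8: route key 17: smallest pos >= 17 is 23 -> NA
Op 9: add NF@56 -> ring=[23:NA,47:NE,50:NC,56:NF,74:NB]
Op 10: route key 17: smallest pos >= 17 is 23 -> NA
Final route key 44: smallest pos >= 44 is 47 -> NE

Answer: NE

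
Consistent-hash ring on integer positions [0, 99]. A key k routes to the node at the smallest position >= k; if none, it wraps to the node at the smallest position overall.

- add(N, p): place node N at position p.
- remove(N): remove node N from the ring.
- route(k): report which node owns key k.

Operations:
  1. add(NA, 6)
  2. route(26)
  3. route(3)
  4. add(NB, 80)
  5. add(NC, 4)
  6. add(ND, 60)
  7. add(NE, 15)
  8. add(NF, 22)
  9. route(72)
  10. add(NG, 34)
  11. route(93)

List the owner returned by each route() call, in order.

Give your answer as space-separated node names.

Op 1: add NA@6 -> ring=[6:NA]
Op 2: route key 26: none >= 26, wrap to smallest pos 6 -> NA
Op 3: route key 3: smallest pos >= 3 is 6 -> NA
Op 4: add NB@80 -> ring=[6:NA,80:NB]
Op 5: add NC@4 -> ring=[4:NC,6:NA,80:NB]
Op 6: add ND@60 -> ring=[4:NC,6:NA,60:ND,80:NB]
Op 7: add NE@15 -> ring=[4:NC,6:NA,15:NE,60:ND,80:NB]
Op 8: add NF@22 -> ring=[4:NC,6:NA,15:NE,22:NF,60:ND,80:NB]
Op 9: route key 72: smallest pos >= 72 is 80 -> NB
Op 10: add NG@34 -> ring=[4:NC,6:NA,15:NE,22:NF,34:NG,60:ND,80:NB]
Op 11: route key 93: none >= 93, wrap to smallest pos 4 -> NC

Answer: NA NA NB NC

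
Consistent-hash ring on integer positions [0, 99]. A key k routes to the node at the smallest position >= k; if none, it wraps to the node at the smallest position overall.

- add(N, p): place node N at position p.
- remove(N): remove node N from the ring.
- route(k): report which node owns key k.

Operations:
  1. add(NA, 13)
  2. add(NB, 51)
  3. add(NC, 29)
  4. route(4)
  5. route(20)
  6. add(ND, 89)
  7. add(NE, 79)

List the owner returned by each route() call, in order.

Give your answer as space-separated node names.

Answer: NA NC

Derivation:
Op 1: add NA@13 -> ring=[13:NA]
Op 2: add NB@51 -> ring=[13:NA,51:NB]
Op 3: add NC@29 -> ring=[13:NA,29:NC,51:NB]
Op 4: route key 4: smallest pos >= 4 is 13 -> NA
Op 5: route key 20: smallest pos >= 20 is 29 -> NC
Op 6: add ND@89 -> ring=[13:NA,29:NC,51:NB,89:ND]
Op 7: add NE@79 -> ring=[13:NA,29:NC,51:NB,79:NE,89:ND]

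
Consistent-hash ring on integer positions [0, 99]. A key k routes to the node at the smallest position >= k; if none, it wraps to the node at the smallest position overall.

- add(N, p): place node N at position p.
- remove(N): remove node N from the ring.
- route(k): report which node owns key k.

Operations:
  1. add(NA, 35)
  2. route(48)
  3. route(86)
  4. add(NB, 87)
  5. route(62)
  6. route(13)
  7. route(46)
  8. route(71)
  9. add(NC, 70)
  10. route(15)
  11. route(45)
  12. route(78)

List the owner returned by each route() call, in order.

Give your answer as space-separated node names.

Answer: NA NA NB NA NB NB NA NC NB

Derivation:
Op 1: add NA@35 -> ring=[35:NA]
Op 2: route key 48: none >= 48, wrap to smallest pos 35 -> NA
Op 3: route key 86: none >= 86, wrap to smallest pos 35 -> NA
Op 4: add NB@87 -> ring=[35:NA,87:NB]
Op 5: route key 62: smallest pos >= 62 is 87 -> NB
Op 6: route key 13: smallest pos >= 13 is 35 -> NA
Op 7: route key 46: smallest pos >= 46 is 87 -> NB
Op 8: route key 71: smallest pos >= 71 is 87 -> NB
Op 9: add NC@70 -> ring=[35:NA,70:NC,87:NB]
Op 10: route key 15: smallest pos >= 15 is 35 -> NA
Op 11: route key 45: smallest pos >= 45 is 70 -> NC
Op 12: route key 78: smallest pos >= 78 is 87 -> NB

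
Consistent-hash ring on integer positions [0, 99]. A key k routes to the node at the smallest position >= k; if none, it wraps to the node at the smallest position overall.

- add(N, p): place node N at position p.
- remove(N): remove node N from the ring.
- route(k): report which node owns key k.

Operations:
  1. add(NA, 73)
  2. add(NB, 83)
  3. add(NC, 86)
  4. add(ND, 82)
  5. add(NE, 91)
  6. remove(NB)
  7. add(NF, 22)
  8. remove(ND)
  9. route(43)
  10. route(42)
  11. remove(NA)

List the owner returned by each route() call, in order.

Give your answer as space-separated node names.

Op 1: add NA@73 -> ring=[73:NA]
Op 2: add NB@83 -> ring=[73:NA,83:NB]
Op 3: add NC@86 -> ring=[73:NA,83:NB,86:NC]
Op 4: add ND@82 -> ring=[73:NA,82:ND,83:NB,86:NC]
Op 5: add NE@91 -> ring=[73:NA,82:ND,83:NB,86:NC,91:NE]
Op 6: remove NB -> ring=[73:NA,82:ND,86:NC,91:NE]
Op 7: add NF@22 -> ring=[22:NF,73:NA,82:ND,86:NC,91:NE]
Op 8: remove ND -> ring=[22:NF,73:NA,86:NC,91:NE]
Op 9: route key 43: smallest pos >= 43 is 73 -> NA
Op 10: route key 42: smallest pos >= 42 is 73 -> NA
Op 11: remove NA -> ring=[22:NF,86:NC,91:NE]

Answer: NA NA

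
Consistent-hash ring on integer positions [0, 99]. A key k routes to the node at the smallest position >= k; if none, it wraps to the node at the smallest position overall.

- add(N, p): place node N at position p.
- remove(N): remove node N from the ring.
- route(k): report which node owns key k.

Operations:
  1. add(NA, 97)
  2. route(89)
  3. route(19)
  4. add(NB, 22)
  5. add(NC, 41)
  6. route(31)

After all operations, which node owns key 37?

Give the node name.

Answer: NC

Derivation:
Op 1: add NA@97 -> ring=[97:NA]
Op 2: route key 89: smallest pos >= 89 is 97 -> NA
Op 3: route key 19: smallest pos >= 19 is 97 -> NA
Op 4: add NB@22 -> ring=[22:NB,97:NA]
Op 5: add NC@41 -> ring=[22:NB,41:NC,97:NA]
Op 6: route key 31: smallest pos >= 31 is 41 -> NC
Final route key 37: smallest pos >= 37 is 41 -> NC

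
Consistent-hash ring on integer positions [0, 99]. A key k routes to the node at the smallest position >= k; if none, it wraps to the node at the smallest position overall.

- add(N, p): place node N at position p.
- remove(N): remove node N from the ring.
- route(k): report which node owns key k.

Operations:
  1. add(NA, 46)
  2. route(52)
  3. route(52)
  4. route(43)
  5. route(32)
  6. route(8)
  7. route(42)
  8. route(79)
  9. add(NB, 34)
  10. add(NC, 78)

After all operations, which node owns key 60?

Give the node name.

Op 1: add NA@46 -> ring=[46:NA]
Op 2: route key 52: none >= 52, wrap to smallest pos 46 -> NA
Op 3: route key 52: none >= 52, wrap to smallest pos 46 -> NA
Op 4: route key 43: smallest pos >= 43 is 46 -> NA
Op 5: route key 32: smallest pos >= 32 is 46 -> NA
Op 6: route key 8: smallest pos >= 8 is 46 -> NA
Op 7: route key 42: smallest pos >= 42 is 46 -> NA
Op 8: route key 79: none >= 79, wrap to smallest pos 46 -> NA
Op 9: add NB@34 -> ring=[34:NB,46:NA]
Op 10: add NC@78 -> ring=[34:NB,46:NA,78:NC]
Final route key 60: smallest pos >= 60 is 78 -> NC

Answer: NC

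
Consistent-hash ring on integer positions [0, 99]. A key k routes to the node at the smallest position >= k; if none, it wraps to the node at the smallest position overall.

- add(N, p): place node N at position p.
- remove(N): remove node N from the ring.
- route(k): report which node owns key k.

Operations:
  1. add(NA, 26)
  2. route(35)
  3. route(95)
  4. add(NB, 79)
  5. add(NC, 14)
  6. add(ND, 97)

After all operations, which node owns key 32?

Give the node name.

Answer: NB

Derivation:
Op 1: add NA@26 -> ring=[26:NA]
Op 2: route key 35: none >= 35, wrap to smallest pos 26 -> NA
Op 3: route key 95: none >= 95, wrap to smallest pos 26 -> NA
Op 4: add NB@79 -> ring=[26:NA,79:NB]
Op 5: add NC@14 -> ring=[14:NC,26:NA,79:NB]
Op 6: add ND@97 -> ring=[14:NC,26:NA,79:NB,97:ND]
Final route key 32: smallest pos >= 32 is 79 -> NB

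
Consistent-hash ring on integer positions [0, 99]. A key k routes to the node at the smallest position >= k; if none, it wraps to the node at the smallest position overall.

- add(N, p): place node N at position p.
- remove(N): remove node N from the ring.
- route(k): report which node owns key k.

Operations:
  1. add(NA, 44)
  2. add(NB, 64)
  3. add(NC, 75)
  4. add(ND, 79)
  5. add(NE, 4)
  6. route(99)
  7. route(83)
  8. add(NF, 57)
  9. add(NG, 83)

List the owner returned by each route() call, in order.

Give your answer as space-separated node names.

Op 1: add NA@44 -> ring=[44:NA]
Op 2: add NB@64 -> ring=[44:NA,64:NB]
Op 3: add NC@75 -> ring=[44:NA,64:NB,75:NC]
Op 4: add ND@79 -> ring=[44:NA,64:NB,75:NC,79:ND]
Op 5: add NE@4 -> ring=[4:NE,44:NA,64:NB,75:NC,79:ND]
Op 6: route key 99: none >= 99, wrap to smallest pos 4 -> NE
Op 7: route key 83: none >= 83, wrap to smallest pos 4 -> NE
Op 8: add NF@57 -> ring=[4:NE,44:NA,57:NF,64:NB,75:NC,79:ND]
Op 9: add NG@83 -> ring=[4:NE,44:NA,57:NF,64:NB,75:NC,79:ND,83:NG]

Answer: NE NE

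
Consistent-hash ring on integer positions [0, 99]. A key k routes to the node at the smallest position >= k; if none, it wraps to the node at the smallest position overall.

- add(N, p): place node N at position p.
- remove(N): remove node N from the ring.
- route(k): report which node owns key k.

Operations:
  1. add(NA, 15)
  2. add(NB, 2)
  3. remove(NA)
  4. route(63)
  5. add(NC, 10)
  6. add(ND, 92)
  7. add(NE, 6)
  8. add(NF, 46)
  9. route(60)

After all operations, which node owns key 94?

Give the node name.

Answer: NB

Derivation:
Op 1: add NA@15 -> ring=[15:NA]
Op 2: add NB@2 -> ring=[2:NB,15:NA]
Op 3: remove NA -> ring=[2:NB]
Op 4: route key 63: none >= 63, wrap to smallest pos 2 -> NB
Op 5: add NC@10 -> ring=[2:NB,10:NC]
Op 6: add ND@92 -> ring=[2:NB,10:NC,92:ND]
Op 7: add NE@6 -> ring=[2:NB,6:NE,10:NC,92:ND]
Op 8: add NF@46 -> ring=[2:NB,6:NE,10:NC,46:NF,92:ND]
Op 9: route key 60: smallest pos >= 60 is 92 -> ND
Final route key 94: none >= 94, wrap to smallest pos 2 -> NB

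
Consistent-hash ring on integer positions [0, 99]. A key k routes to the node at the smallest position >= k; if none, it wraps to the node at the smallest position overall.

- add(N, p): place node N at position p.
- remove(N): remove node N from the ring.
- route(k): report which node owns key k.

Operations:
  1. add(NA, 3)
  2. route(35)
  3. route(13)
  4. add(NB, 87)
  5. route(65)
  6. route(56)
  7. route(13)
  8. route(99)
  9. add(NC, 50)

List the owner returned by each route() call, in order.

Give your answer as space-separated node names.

Op 1: add NA@3 -> ring=[3:NA]
Op 2: route key 35: none >= 35, wrap to smallest pos 3 -> NA
Op 3: route key 13: none >= 13, wrap to smallest pos 3 -> NA
Op 4: add NB@87 -> ring=[3:NA,87:NB]
Op 5: route key 65: smallest pos >= 65 is 87 -> NB
Op 6: route key 56: smallest pos >= 56 is 87 -> NB
Op 7: route key 13: smallest pos >= 13 is 87 -> NB
Op 8: route key 99: none >= 99, wrap to smallest pos 3 -> NA
Op 9: add NC@50 -> ring=[3:NA,50:NC,87:NB]

Answer: NA NA NB NB NB NA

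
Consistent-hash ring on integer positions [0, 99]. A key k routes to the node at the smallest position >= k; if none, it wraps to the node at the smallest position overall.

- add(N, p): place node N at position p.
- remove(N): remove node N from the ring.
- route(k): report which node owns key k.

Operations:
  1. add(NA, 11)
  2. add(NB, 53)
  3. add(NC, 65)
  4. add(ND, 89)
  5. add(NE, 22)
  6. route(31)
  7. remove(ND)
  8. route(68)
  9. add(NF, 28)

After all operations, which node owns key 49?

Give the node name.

Op 1: add NA@11 -> ring=[11:NA]
Op 2: add NB@53 -> ring=[11:NA,53:NB]
Op 3: add NC@65 -> ring=[11:NA,53:NB,65:NC]
Op 4: add ND@89 -> ring=[11:NA,53:NB,65:NC,89:ND]
Op 5: add NE@22 -> ring=[11:NA,22:NE,53:NB,65:NC,89:ND]
Op 6: route key 31: smallest pos >= 31 is 53 -> NB
Op 7: remove ND -> ring=[11:NA,22:NE,53:NB,65:NC]
Op 8: route key 68: none >= 68, wrap to smallest pos 11 -> NA
Op 9: add NF@28 -> ring=[11:NA,22:NE,28:NF,53:NB,65:NC]
Final route key 49: smallest pos >= 49 is 53 -> NB

Answer: NB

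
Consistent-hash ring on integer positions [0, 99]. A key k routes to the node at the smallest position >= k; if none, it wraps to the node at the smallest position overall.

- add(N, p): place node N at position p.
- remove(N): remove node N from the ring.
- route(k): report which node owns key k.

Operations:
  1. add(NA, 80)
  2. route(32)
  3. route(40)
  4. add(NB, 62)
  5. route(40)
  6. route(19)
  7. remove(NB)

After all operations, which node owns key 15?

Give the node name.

Answer: NA

Derivation:
Op 1: add NA@80 -> ring=[80:NA]
Op 2: route key 32: smallest pos >= 32 is 80 -> NA
Op 3: route key 40: smallest pos >= 40 is 80 -> NA
Op 4: add NB@62 -> ring=[62:NB,80:NA]
Op 5: route key 40: smallest pos >= 40 is 62 -> NB
Op 6: route key 19: smallest pos >= 19 is 62 -> NB
Op 7: remove NB -> ring=[80:NA]
Final route key 15: smallest pos >= 15 is 80 -> NA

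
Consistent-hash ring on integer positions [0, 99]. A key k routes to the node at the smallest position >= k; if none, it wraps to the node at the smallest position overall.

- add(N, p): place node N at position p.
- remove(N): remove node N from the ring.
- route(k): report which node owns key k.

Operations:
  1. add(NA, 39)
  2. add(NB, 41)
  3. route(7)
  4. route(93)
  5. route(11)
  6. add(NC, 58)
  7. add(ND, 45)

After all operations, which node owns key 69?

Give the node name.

Op 1: add NA@39 -> ring=[39:NA]
Op 2: add NB@41 -> ring=[39:NA,41:NB]
Op 3: route key 7: smallest pos >= 7 is 39 -> NA
Op 4: route key 93: none >= 93, wrap to smallest pos 39 -> NA
Op 5: route key 11: smallest pos >= 11 is 39 -> NA
Op 6: add NC@58 -> ring=[39:NA,41:NB,58:NC]
Op 7: add ND@45 -> ring=[39:NA,41:NB,45:ND,58:NC]
Final route key 69: none >= 69, wrap to smallest pos 39 -> NA

Answer: NA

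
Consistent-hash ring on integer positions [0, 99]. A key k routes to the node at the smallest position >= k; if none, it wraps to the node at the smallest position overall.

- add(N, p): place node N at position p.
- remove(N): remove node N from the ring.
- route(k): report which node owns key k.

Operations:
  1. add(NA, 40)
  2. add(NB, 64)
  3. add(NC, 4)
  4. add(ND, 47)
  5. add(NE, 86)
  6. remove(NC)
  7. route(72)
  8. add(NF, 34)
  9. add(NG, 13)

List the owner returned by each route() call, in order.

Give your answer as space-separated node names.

Op 1: add NA@40 -> ring=[40:NA]
Op 2: add NB@64 -> ring=[40:NA,64:NB]
Op 3: add NC@4 -> ring=[4:NC,40:NA,64:NB]
Op 4: add ND@47 -> ring=[4:NC,40:NA,47:ND,64:NB]
Op 5: add NE@86 -> ring=[4:NC,40:NA,47:ND,64:NB,86:NE]
Op 6: remove NC -> ring=[40:NA,47:ND,64:NB,86:NE]
Op 7: route key 72: smallest pos >= 72 is 86 -> NE
Op 8: add NF@34 -> ring=[34:NF,40:NA,47:ND,64:NB,86:NE]
Op 9: add NG@13 -> ring=[13:NG,34:NF,40:NA,47:ND,64:NB,86:NE]

Answer: NE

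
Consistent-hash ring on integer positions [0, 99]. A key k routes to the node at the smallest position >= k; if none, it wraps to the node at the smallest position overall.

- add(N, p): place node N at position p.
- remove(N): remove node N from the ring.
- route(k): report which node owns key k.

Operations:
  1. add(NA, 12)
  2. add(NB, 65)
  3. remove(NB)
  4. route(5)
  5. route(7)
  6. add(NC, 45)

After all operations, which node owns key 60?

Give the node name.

Answer: NA

Derivation:
Op 1: add NA@12 -> ring=[12:NA]
Op 2: add NB@65 -> ring=[12:NA,65:NB]
Op 3: remove NB -> ring=[12:NA]
Op 4: route key 5: smallest pos >= 5 is 12 -> NA
Op 5: route key 7: smallest pos >= 7 is 12 -> NA
Op 6: add NC@45 -> ring=[12:NA,45:NC]
Final route key 60: none >= 60, wrap to smallest pos 12 -> NA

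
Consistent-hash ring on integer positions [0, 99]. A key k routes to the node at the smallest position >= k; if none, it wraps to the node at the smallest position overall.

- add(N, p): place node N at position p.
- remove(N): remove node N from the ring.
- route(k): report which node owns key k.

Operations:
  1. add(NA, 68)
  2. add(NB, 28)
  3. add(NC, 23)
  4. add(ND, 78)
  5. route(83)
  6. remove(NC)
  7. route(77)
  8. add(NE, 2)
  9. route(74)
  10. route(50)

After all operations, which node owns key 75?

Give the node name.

Op 1: add NA@68 -> ring=[68:NA]
Op 2: add NB@28 -> ring=[28:NB,68:NA]
Op 3: add NC@23 -> ring=[23:NC,28:NB,68:NA]
Op 4: add ND@78 -> ring=[23:NC,28:NB,68:NA,78:ND]
Op 5: route key 83: none >= 83, wrap to smallest pos 23 -> NC
Op 6: remove NC -> ring=[28:NB,68:NA,78:ND]
Op 7: route key 77: smallest pos >= 77 is 78 -> ND
Op 8: add NE@2 -> ring=[2:NE,28:NB,68:NA,78:ND]
Op 9: route key 74: smallest pos >= 74 is 78 -> ND
Op 10: route key 50: smallest pos >= 50 is 68 -> NA
Final route key 75: smallest pos >= 75 is 78 -> ND

Answer: ND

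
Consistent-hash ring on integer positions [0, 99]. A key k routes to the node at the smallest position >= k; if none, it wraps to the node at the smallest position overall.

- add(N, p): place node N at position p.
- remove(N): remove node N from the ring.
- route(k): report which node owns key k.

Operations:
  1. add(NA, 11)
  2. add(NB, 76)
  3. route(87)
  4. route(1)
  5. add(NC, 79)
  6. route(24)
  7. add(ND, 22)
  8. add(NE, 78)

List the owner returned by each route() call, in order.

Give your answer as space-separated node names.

Op 1: add NA@11 -> ring=[11:NA]
Op 2: add NB@76 -> ring=[11:NA,76:NB]
Op 3: route key 87: none >= 87, wrap to smallest pos 11 -> NA
Op 4: route key 1: smallest pos >= 1 is 11 -> NA
Op 5: add NC@79 -> ring=[11:NA,76:NB,79:NC]
Op 6: route key 24: smallest pos >= 24 is 76 -> NB
Op 7: add ND@22 -> ring=[11:NA,22:ND,76:NB,79:NC]
Op 8: add NE@78 -> ring=[11:NA,22:ND,76:NB,78:NE,79:NC]

Answer: NA NA NB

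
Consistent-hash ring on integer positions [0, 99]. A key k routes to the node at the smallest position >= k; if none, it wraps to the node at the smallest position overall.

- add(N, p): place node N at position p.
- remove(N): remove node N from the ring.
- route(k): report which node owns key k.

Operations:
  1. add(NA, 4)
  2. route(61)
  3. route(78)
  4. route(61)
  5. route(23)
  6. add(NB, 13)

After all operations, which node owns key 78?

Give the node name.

Op 1: add NA@4 -> ring=[4:NA]
Op 2: route key 61: none >= 61, wrap to smallest pos 4 -> NA
Op 3: route key 78: none >= 78, wrap to smallest pos 4 -> NA
Op 4: route key 61: none >= 61, wrap to smallest pos 4 -> NA
Op 5: route key 23: none >= 23, wrap to smallest pos 4 -> NA
Op 6: add NB@13 -> ring=[4:NA,13:NB]
Final route key 78: none >= 78, wrap to smallest pos 4 -> NA

Answer: NA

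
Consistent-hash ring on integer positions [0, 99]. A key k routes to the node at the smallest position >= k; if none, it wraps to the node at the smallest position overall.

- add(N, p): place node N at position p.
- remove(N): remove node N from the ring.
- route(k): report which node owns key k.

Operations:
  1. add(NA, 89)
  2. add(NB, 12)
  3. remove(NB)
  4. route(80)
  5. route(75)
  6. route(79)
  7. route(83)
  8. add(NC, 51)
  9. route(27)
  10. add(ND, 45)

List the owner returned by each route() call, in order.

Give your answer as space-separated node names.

Answer: NA NA NA NA NC

Derivation:
Op 1: add NA@89 -> ring=[89:NA]
Op 2: add NB@12 -> ring=[12:NB,89:NA]
Op 3: remove NB -> ring=[89:NA]
Op 4: route key 80: smallest pos >= 80 is 89 -> NA
Op 5: route key 75: smallest pos >= 75 is 89 -> NA
Op 6: route key 79: smallest pos >= 79 is 89 -> NA
Op 7: route key 83: smallest pos >= 83 is 89 -> NA
Op 8: add NC@51 -> ring=[51:NC,89:NA]
Op 9: route key 27: smallest pos >= 27 is 51 -> NC
Op 10: add ND@45 -> ring=[45:ND,51:NC,89:NA]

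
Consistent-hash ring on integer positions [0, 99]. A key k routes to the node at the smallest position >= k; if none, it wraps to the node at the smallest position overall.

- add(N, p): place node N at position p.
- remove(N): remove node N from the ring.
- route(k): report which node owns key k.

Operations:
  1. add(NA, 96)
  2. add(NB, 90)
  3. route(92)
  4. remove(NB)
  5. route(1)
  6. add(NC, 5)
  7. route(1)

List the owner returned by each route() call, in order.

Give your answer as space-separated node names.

Answer: NA NA NC

Derivation:
Op 1: add NA@96 -> ring=[96:NA]
Op 2: add NB@90 -> ring=[90:NB,96:NA]
Op 3: route key 92: smallest pos >= 92 is 96 -> NA
Op 4: remove NB -> ring=[96:NA]
Op 5: route key 1: smallest pos >= 1 is 96 -> NA
Op 6: add NC@5 -> ring=[5:NC,96:NA]
Op 7: route key 1: smallest pos >= 1 is 5 -> NC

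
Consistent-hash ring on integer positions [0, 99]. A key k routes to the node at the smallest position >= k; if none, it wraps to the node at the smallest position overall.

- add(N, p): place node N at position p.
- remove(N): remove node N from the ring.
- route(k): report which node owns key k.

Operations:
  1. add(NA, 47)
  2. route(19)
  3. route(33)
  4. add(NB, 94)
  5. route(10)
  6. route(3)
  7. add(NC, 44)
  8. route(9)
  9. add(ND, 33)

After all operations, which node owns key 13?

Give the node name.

Op 1: add NA@47 -> ring=[47:NA]
Op 2: route key 19: smallest pos >= 19 is 47 -> NA
Op 3: route key 33: smallest pos >= 33 is 47 -> NA
Op 4: add NB@94 -> ring=[47:NA,94:NB]
Op 5: route key 10: smallest pos >= 10 is 47 -> NA
Op 6: route key 3: smallest pos >= 3 is 47 -> NA
Op 7: add NC@44 -> ring=[44:NC,47:NA,94:NB]
Op 8: route key 9: smallest pos >= 9 is 44 -> NC
Op 9: add ND@33 -> ring=[33:ND,44:NC,47:NA,94:NB]
Final route key 13: smallest pos >= 13 is 33 -> ND

Answer: ND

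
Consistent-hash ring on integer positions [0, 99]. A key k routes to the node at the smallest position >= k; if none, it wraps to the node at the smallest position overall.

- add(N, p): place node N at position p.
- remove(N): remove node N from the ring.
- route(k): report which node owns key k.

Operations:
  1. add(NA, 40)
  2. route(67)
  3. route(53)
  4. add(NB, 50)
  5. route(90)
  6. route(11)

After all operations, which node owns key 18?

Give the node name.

Answer: NA

Derivation:
Op 1: add NA@40 -> ring=[40:NA]
Op 2: route key 67: none >= 67, wrap to smallest pos 40 -> NA
Op 3: route key 53: none >= 53, wrap to smallest pos 40 -> NA
Op 4: add NB@50 -> ring=[40:NA,50:NB]
Op 5: route key 90: none >= 90, wrap to smallest pos 40 -> NA
Op 6: route key 11: smallest pos >= 11 is 40 -> NA
Final route key 18: smallest pos >= 18 is 40 -> NA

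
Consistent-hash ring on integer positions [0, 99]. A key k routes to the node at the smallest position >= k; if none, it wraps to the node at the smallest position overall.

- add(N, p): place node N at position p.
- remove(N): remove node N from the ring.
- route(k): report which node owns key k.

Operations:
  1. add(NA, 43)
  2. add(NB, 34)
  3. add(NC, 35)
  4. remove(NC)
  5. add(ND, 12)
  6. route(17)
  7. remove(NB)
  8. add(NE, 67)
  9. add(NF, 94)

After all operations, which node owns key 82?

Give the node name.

Op 1: add NA@43 -> ring=[43:NA]
Op 2: add NB@34 -> ring=[34:NB,43:NA]
Op 3: add NC@35 -> ring=[34:NB,35:NC,43:NA]
Op 4: remove NC -> ring=[34:NB,43:NA]
Op 5: add ND@12 -> ring=[12:ND,34:NB,43:NA]
Op 6: route key 17: smallest pos >= 17 is 34 -> NB
Op 7: remove NB -> ring=[12:ND,43:NA]
Op 8: add NE@67 -> ring=[12:ND,43:NA,67:NE]
Op 9: add NF@94 -> ring=[12:ND,43:NA,67:NE,94:NF]
Final route key 82: smallest pos >= 82 is 94 -> NF

Answer: NF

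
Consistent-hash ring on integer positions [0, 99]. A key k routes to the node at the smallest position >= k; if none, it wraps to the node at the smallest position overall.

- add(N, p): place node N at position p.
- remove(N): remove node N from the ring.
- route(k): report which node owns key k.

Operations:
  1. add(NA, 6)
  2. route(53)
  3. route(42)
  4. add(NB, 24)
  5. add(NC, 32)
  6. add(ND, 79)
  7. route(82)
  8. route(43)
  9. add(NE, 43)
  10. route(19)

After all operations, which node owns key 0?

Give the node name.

Answer: NA

Derivation:
Op 1: add NA@6 -> ring=[6:NA]
Op 2: route key 53: none >= 53, wrap to smallest pos 6 -> NA
Op 3: route key 42: none >= 42, wrap to smallest pos 6 -> NA
Op 4: add NB@24 -> ring=[6:NA,24:NB]
Op 5: add NC@32 -> ring=[6:NA,24:NB,32:NC]
Op 6: add ND@79 -> ring=[6:NA,24:NB,32:NC,79:ND]
Op 7: route key 82: none >= 82, wrap to smallest pos 6 -> NA
Op 8: route key 43: smallest pos >= 43 is 79 -> ND
Op 9: add NE@43 -> ring=[6:NA,24:NB,32:NC,43:NE,79:ND]
Op 10: route key 19: smallest pos >= 19 is 24 -> NB
Final route key 0: smallest pos >= 0 is 6 -> NA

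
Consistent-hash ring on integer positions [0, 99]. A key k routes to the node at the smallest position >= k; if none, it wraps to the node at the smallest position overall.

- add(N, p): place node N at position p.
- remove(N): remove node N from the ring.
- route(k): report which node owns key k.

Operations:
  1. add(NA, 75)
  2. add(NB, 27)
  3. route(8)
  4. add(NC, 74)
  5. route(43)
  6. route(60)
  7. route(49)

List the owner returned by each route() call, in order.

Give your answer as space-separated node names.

Op 1: add NA@75 -> ring=[75:NA]
Op 2: add NB@27 -> ring=[27:NB,75:NA]
Op 3: route key 8: smallest pos >= 8 is 27 -> NB
Op 4: add NC@74 -> ring=[27:NB,74:NC,75:NA]
Op 5: route key 43: smallest pos >= 43 is 74 -> NC
Op 6: route key 60: smallest pos >= 60 is 74 -> NC
Op 7: route key 49: smallest pos >= 49 is 74 -> NC

Answer: NB NC NC NC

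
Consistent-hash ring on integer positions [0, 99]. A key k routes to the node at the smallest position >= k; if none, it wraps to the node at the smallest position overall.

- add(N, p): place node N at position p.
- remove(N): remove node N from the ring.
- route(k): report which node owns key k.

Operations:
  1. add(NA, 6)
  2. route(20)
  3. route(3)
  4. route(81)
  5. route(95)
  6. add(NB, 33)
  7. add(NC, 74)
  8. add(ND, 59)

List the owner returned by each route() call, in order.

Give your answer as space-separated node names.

Answer: NA NA NA NA

Derivation:
Op 1: add NA@6 -> ring=[6:NA]
Op 2: route key 20: none >= 20, wrap to smallest pos 6 -> NA
Op 3: route key 3: smallest pos >= 3 is 6 -> NA
Op 4: route key 81: none >= 81, wrap to smallest pos 6 -> NA
Op 5: route key 95: none >= 95, wrap to smallest pos 6 -> NA
Op 6: add NB@33 -> ring=[6:NA,33:NB]
Op 7: add NC@74 -> ring=[6:NA,33:NB,74:NC]
Op 8: add ND@59 -> ring=[6:NA,33:NB,59:ND,74:NC]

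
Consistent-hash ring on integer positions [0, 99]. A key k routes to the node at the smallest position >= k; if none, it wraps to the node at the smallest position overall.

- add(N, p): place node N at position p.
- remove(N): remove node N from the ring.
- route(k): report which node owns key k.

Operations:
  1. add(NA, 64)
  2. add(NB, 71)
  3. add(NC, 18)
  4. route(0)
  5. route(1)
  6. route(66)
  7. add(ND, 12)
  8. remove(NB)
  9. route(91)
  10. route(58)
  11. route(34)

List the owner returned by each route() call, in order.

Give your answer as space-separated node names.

Op 1: add NA@64 -> ring=[64:NA]
Op 2: add NB@71 -> ring=[64:NA,71:NB]
Op 3: add NC@18 -> ring=[18:NC,64:NA,71:NB]
Op 4: route key 0: smallest pos >= 0 is 18 -> NC
Op 5: route key 1: smallest pos >= 1 is 18 -> NC
Op 6: route key 66: smallest pos >= 66 is 71 -> NB
Op 7: add ND@12 -> ring=[12:ND,18:NC,64:NA,71:NB]
Op 8: remove NB -> ring=[12:ND,18:NC,64:NA]
Op 9: route key 91: none >= 91, wrap to smallest pos 12 -> ND
Op 10: route key 58: smallest pos >= 58 is 64 -> NA
Op 11: route key 34: smallest pos >= 34 is 64 -> NA

Answer: NC NC NB ND NA NA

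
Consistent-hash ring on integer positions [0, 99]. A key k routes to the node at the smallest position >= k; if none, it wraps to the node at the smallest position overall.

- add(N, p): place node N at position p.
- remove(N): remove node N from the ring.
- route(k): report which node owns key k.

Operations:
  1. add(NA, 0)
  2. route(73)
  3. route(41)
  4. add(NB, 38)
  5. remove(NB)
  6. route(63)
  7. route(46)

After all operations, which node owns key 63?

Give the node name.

Answer: NA

Derivation:
Op 1: add NA@0 -> ring=[0:NA]
Op 2: route key 73: none >= 73, wrap to smallest pos 0 -> NA
Op 3: route key 41: none >= 41, wrap to smallest pos 0 -> NA
Op 4: add NB@38 -> ring=[0:NA,38:NB]
Op 5: remove NB -> ring=[0:NA]
Op 6: route key 63: none >= 63, wrap to smallest pos 0 -> NA
Op 7: route key 46: none >= 46, wrap to smallest pos 0 -> NA
Final route key 63: none >= 63, wrap to smallest pos 0 -> NA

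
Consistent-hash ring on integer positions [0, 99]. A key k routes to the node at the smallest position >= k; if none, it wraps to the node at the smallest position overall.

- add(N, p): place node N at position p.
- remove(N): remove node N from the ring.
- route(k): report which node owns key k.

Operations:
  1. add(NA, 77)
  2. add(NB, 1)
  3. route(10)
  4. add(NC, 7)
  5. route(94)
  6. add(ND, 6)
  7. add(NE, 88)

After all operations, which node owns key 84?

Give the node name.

Answer: NE

Derivation:
Op 1: add NA@77 -> ring=[77:NA]
Op 2: add NB@1 -> ring=[1:NB,77:NA]
Op 3: route key 10: smallest pos >= 10 is 77 -> NA
Op 4: add NC@7 -> ring=[1:NB,7:NC,77:NA]
Op 5: route key 94: none >= 94, wrap to smallest pos 1 -> NB
Op 6: add ND@6 -> ring=[1:NB,6:ND,7:NC,77:NA]
Op 7: add NE@88 -> ring=[1:NB,6:ND,7:NC,77:NA,88:NE]
Final route key 84: smallest pos >= 84 is 88 -> NE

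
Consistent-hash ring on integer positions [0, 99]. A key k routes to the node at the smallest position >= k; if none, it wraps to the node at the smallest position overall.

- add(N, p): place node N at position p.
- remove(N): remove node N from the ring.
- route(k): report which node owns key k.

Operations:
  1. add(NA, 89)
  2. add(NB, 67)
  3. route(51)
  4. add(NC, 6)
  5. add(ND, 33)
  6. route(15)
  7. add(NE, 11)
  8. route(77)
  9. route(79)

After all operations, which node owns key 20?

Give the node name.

Op 1: add NA@89 -> ring=[89:NA]
Op 2: add NB@67 -> ring=[67:NB,89:NA]
Op 3: route key 51: smallest pos >= 51 is 67 -> NB
Op 4: add NC@6 -> ring=[6:NC,67:NB,89:NA]
Op 5: add ND@33 -> ring=[6:NC,33:ND,67:NB,89:NA]
Op 6: route key 15: smallest pos >= 15 is 33 -> ND
Op 7: add NE@11 -> ring=[6:NC,11:NE,33:ND,67:NB,89:NA]
Op 8: route key 77: smallest pos >= 77 is 89 -> NA
Op 9: route key 79: smallest pos >= 79 is 89 -> NA
Final route key 20: smallest pos >= 20 is 33 -> ND

Answer: ND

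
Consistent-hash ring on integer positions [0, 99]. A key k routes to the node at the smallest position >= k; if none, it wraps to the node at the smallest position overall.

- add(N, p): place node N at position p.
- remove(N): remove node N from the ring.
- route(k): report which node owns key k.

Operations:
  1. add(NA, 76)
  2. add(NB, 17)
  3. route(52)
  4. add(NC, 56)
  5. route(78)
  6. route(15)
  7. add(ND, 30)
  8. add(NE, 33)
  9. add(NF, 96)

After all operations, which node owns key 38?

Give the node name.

Answer: NC

Derivation:
Op 1: add NA@76 -> ring=[76:NA]
Op 2: add NB@17 -> ring=[17:NB,76:NA]
Op 3: route key 52: smallest pos >= 52 is 76 -> NA
Op 4: add NC@56 -> ring=[17:NB,56:NC,76:NA]
Op 5: route key 78: none >= 78, wrap to smallest pos 17 -> NB
Op 6: route key 15: smallest pos >= 15 is 17 -> NB
Op 7: add ND@30 -> ring=[17:NB,30:ND,56:NC,76:NA]
Op 8: add NE@33 -> ring=[17:NB,30:ND,33:NE,56:NC,76:NA]
Op 9: add NF@96 -> ring=[17:NB,30:ND,33:NE,56:NC,76:NA,96:NF]
Final route key 38: smallest pos >= 38 is 56 -> NC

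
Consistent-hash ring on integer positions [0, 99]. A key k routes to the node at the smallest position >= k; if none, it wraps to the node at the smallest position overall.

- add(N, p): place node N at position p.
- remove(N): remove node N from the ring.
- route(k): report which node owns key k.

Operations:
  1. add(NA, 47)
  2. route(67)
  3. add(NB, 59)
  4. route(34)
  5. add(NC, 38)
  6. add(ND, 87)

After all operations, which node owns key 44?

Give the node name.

Answer: NA

Derivation:
Op 1: add NA@47 -> ring=[47:NA]
Op 2: route key 67: none >= 67, wrap to smallest pos 47 -> NA
Op 3: add NB@59 -> ring=[47:NA,59:NB]
Op 4: route key 34: smallest pos >= 34 is 47 -> NA
Op 5: add NC@38 -> ring=[38:NC,47:NA,59:NB]
Op 6: add ND@87 -> ring=[38:NC,47:NA,59:NB,87:ND]
Final route key 44: smallest pos >= 44 is 47 -> NA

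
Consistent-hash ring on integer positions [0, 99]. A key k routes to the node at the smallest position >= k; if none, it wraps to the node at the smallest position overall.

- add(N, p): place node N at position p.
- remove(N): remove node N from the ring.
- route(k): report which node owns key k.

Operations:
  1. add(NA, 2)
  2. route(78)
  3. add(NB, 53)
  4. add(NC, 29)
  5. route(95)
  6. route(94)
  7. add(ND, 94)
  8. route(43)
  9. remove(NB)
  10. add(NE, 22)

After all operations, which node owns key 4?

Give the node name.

Answer: NE

Derivation:
Op 1: add NA@2 -> ring=[2:NA]
Op 2: route key 78: none >= 78, wrap to smallest pos 2 -> NA
Op 3: add NB@53 -> ring=[2:NA,53:NB]
Op 4: add NC@29 -> ring=[2:NA,29:NC,53:NB]
Op 5: route key 95: none >= 95, wrap to smallest pos 2 -> NA
Op 6: route key 94: none >= 94, wrap to smallest pos 2 -> NA
Op 7: add ND@94 -> ring=[2:NA,29:NC,53:NB,94:ND]
Op 8: route key 43: smallest pos >= 43 is 53 -> NB
Op 9: remove NB -> ring=[2:NA,29:NC,94:ND]
Op 10: add NE@22 -> ring=[2:NA,22:NE,29:NC,94:ND]
Final route key 4: smallest pos >= 4 is 22 -> NE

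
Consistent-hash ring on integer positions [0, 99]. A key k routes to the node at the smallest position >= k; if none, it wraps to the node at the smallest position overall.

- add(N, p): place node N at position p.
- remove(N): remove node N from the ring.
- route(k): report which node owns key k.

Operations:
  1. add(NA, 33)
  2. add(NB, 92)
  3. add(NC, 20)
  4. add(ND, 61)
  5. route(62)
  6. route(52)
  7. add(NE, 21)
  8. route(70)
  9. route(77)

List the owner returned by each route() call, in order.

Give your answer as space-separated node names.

Answer: NB ND NB NB

Derivation:
Op 1: add NA@33 -> ring=[33:NA]
Op 2: add NB@92 -> ring=[33:NA,92:NB]
Op 3: add NC@20 -> ring=[20:NC,33:NA,92:NB]
Op 4: add ND@61 -> ring=[20:NC,33:NA,61:ND,92:NB]
Op 5: route key 62: smallest pos >= 62 is 92 -> NB
Op 6: route key 52: smallest pos >= 52 is 61 -> ND
Op 7: add NE@21 -> ring=[20:NC,21:NE,33:NA,61:ND,92:NB]
Op 8: route key 70: smallest pos >= 70 is 92 -> NB
Op 9: route key 77: smallest pos >= 77 is 92 -> NB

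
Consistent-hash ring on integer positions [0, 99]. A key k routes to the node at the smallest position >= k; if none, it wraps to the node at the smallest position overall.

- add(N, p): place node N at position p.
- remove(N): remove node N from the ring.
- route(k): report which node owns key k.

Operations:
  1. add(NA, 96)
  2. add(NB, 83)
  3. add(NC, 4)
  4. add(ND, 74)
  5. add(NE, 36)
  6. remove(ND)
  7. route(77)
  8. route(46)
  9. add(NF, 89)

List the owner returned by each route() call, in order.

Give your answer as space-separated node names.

Op 1: add NA@96 -> ring=[96:NA]
Op 2: add NB@83 -> ring=[83:NB,96:NA]
Op 3: add NC@4 -> ring=[4:NC,83:NB,96:NA]
Op 4: add ND@74 -> ring=[4:NC,74:ND,83:NB,96:NA]
Op 5: add NE@36 -> ring=[4:NC,36:NE,74:ND,83:NB,96:NA]
Op 6: remove ND -> ring=[4:NC,36:NE,83:NB,96:NA]
Op 7: route key 77: smallest pos >= 77 is 83 -> NB
Op 8: route key 46: smallest pos >= 46 is 83 -> NB
Op 9: add NF@89 -> ring=[4:NC,36:NE,83:NB,89:NF,96:NA]

Answer: NB NB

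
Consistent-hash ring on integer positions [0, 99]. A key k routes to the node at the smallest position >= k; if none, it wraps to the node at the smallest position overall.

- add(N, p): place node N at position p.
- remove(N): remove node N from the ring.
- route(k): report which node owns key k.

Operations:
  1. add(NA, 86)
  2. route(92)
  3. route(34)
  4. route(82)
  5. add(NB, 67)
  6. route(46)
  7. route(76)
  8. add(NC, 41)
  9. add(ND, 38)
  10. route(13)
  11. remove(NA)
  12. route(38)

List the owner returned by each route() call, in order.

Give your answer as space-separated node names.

Answer: NA NA NA NB NA ND ND

Derivation:
Op 1: add NA@86 -> ring=[86:NA]
Op 2: route key 92: none >= 92, wrap to smallest pos 86 -> NA
Op 3: route key 34: smallest pos >= 34 is 86 -> NA
Op 4: route key 82: smallest pos >= 82 is 86 -> NA
Op 5: add NB@67 -> ring=[67:NB,86:NA]
Op 6: route key 46: smallest pos >= 46 is 67 -> NB
Op 7: route key 76: smallest pos >= 76 is 86 -> NA
Op 8: add NC@41 -> ring=[41:NC,67:NB,86:NA]
Op 9: add ND@38 -> ring=[38:ND,41:NC,67:NB,86:NA]
Op 10: route key 13: smallest pos >= 13 is 38 -> ND
Op 11: remove NA -> ring=[38:ND,41:NC,67:NB]
Op 12: route key 38: smallest pos >= 38 is 38 -> ND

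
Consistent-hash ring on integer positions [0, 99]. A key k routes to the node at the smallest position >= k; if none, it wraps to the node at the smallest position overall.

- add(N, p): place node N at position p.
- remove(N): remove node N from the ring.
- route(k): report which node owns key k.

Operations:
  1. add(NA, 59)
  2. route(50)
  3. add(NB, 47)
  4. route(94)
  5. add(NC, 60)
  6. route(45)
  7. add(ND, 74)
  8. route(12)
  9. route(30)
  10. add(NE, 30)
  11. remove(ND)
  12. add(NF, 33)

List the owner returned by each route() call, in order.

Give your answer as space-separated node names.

Op 1: add NA@59 -> ring=[59:NA]
Op 2: route key 50: smallest pos >= 50 is 59 -> NA
Op 3: add NB@47 -> ring=[47:NB,59:NA]
Op 4: route key 94: none >= 94, wrap to smallest pos 47 -> NB
Op 5: add NC@60 -> ring=[47:NB,59:NA,60:NC]
Op 6: route key 45: smallest pos >= 45 is 47 -> NB
Op 7: add ND@74 -> ring=[47:NB,59:NA,60:NC,74:ND]
Op 8: route key 12: smallest pos >= 12 is 47 -> NB
Op 9: route key 30: smallest pos >= 30 is 47 -> NB
Op 10: add NE@30 -> ring=[30:NE,47:NB,59:NA,60:NC,74:ND]
Op 11: remove ND -> ring=[30:NE,47:NB,59:NA,60:NC]
Op 12: add NF@33 -> ring=[30:NE,33:NF,47:NB,59:NA,60:NC]

Answer: NA NB NB NB NB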